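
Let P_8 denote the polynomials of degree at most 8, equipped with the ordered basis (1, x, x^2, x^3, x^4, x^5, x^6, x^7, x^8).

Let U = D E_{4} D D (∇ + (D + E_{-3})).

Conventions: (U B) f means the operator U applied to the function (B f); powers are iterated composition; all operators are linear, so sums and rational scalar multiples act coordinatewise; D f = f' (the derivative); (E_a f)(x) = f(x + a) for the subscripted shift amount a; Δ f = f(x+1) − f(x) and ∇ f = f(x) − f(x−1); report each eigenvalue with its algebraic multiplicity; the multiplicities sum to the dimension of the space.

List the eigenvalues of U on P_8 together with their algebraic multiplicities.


λ = 0 (multiplicity 9)

image of 1: 0
image of x: 0
image of x^2: 0
image of x^3: 6
image of x^4: 24x + 72
image of x^5: 60x^2 + 360x + 960
image of x^6: 120x^3 + 1080x^2 + 5760x + 10320
image of x^7: 210x^4 + 2520x^3 + 20160x^2 + 72240x + 90720
image of x^8: 336x^5 + 5040x^4 + 53760x^3 + 288960x^2 + 725760x + 692832
the matrix is upper triangular; its diagonal is (0, 0, 0, 0, 0, 0, 0, 0, 0)
for a triangular matrix the eigenvalues are the diagonal entries, with algebraic multiplicity their repetition count


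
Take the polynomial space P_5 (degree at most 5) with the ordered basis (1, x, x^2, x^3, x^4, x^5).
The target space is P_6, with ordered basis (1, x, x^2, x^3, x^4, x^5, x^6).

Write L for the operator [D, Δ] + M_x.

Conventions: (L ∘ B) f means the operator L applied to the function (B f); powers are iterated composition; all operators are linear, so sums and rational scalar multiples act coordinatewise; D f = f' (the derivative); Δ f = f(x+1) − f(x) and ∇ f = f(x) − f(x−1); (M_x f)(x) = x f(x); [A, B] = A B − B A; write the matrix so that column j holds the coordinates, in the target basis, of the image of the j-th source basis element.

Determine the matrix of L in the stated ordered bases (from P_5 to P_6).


image of 1: x
image of x: x^2
image of x^2: x^3
image of x^3: x^4
image of x^4: x^5
image of x^5: x^6
each image's coordinates form column j of the matrix

the matrix is [[0, 0, 0, 0, 0, 0]; [1, 0, 0, 0, 0, 0]; [0, 1, 0, 0, 0, 0]; [0, 0, 1, 0, 0, 0]; [0, 0, 0, 1, 0, 0]; [0, 0, 0, 0, 1, 0]; [0, 0, 0, 0, 0, 1]] (rows listed top to bottom)


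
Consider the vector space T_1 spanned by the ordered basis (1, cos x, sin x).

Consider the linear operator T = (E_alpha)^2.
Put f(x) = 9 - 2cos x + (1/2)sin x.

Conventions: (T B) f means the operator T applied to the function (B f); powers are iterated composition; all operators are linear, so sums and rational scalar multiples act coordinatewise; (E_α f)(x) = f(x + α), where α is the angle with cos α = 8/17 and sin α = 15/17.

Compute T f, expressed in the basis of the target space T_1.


E_alpha f = 9 - (1/2)cos x + 2sin x
E_alpha E_alpha f = 9 + (26/17)cos x + (47/34)sin x

the result is g(x) = 9 + (26/17)cos x + (47/34)sin x


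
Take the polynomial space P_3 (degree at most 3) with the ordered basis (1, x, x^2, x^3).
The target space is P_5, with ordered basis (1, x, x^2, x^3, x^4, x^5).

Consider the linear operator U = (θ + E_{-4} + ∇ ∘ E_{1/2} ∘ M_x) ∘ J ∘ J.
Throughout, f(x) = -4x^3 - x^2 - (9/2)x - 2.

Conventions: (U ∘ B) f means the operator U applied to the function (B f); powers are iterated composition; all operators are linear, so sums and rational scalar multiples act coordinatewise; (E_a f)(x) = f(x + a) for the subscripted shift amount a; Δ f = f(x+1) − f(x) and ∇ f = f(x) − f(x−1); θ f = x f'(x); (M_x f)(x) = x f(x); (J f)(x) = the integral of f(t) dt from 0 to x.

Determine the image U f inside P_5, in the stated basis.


the image equals g(x) = -(12/5)x^5 + (19/6)x^4 - (113/3)x^3 + (2947/24)x^2 - (31619/120)x + 206603/960

J f = -x^4 - (1/3)x^3 - (9/4)x^2 - 2x
J J f = -(1/5)x^5 - (1/12)x^4 - (3/4)x^3 - x^2
θ (J ∘ J) f = -x^5 - (1/3)x^4 - (9/4)x^3 - 2x^2
E_{-4} (J ∘ J) f = -(1/5)x^5 + (47/12)x^4 - (377/12)x^3 + 128x^2 - (788/3)x + 3232/15
M_x (J ∘ J) f = -(1/5)x^6 - (1/12)x^5 - (3/4)x^4 - x^3
E_{1/2} M_x (J ∘ J) f = -(1/5)x^6 - (41/60)x^5 - (41/24)x^4 - (77/24)x^3 - (35/12)x^2 - (1141/960)x - 341/1920
∇ E_{1/2} M_x (J ∘ J) f = -(6/5)x^5 - (5/12)x^4 - 4x^3 - (77/24)x^2 - (33/40)x - 49/192
(θ + E_{-4} + ∇ ∘ E_{1/2} ∘ M_x) (J ∘ J) f = -(12/5)x^5 + (19/6)x^4 - (113/3)x^3 + (2947/24)x^2 - (31619/120)x + 206603/960


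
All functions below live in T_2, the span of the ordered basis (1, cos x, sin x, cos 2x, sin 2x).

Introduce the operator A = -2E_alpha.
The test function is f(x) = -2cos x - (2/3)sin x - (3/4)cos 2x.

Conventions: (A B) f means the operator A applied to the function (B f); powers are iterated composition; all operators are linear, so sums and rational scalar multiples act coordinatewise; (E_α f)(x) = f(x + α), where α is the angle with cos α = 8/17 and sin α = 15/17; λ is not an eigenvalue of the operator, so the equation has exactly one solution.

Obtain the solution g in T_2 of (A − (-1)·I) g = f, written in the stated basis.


write g with unknown coordinates in the stated basis and equate coefficients in (A − (-1)·I) g = f
solving from the highest basis element down gives g = -(22/53)cos x + (178/159)sin x - (1833/8356)cos 2x + (360/2089)sin 2x
check: A g = -(84/53)cos x - (284/159)sin x - (2217/4178)cos 2x - (360/2089)sin 2x
so A g − (-1)·g = -2cos x - (2/3)sin x - (3/4)cos 2x = f ✓

the image equals g(x) = -(22/53)cos x + (178/159)sin x - (1833/8356)cos 2x + (360/2089)sin 2x


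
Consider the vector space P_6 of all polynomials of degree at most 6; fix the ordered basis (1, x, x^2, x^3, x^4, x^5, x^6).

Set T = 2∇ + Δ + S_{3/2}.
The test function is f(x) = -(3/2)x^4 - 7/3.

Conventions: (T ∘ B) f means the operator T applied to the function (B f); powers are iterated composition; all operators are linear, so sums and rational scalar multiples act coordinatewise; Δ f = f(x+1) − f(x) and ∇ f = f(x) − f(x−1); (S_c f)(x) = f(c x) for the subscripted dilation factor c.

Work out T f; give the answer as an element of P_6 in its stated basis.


∇ f = -6x^3 + 9x^2 - 6x + 3/2
(2∇) f = -12x^3 + 18x^2 - 12x + 3
Δ f = -6x^3 - 9x^2 - 6x - 3/2
S_{3/2} f = -(243/32)x^4 - 7/3
(2∇ + Δ + S_{3/2}) f = -(243/32)x^4 - 18x^3 + 9x^2 - 18x - 5/6

g(x) = -(243/32)x^4 - 18x^3 + 9x^2 - 18x - 5/6


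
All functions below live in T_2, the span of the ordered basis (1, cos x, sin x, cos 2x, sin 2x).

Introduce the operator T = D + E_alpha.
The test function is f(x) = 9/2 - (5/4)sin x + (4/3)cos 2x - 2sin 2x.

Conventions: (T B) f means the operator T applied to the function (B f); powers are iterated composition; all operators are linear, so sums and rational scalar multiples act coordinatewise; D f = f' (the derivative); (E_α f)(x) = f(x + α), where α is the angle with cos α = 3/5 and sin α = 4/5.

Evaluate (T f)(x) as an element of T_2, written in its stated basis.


D f = -(5/4)cos x - 4cos 2x - (8/3)sin 2x
E_alpha f = 9/2 - cos x - (3/4)sin x - (172/75)cos 2x - (18/25)sin 2x
(D + E_alpha) f = 9/2 - (9/4)cos x - (3/4)sin x - (472/75)cos 2x - (254/75)sin 2x

the image equals g(x) = 9/2 - (9/4)cos x - (3/4)sin x - (472/75)cos 2x - (254/75)sin 2x


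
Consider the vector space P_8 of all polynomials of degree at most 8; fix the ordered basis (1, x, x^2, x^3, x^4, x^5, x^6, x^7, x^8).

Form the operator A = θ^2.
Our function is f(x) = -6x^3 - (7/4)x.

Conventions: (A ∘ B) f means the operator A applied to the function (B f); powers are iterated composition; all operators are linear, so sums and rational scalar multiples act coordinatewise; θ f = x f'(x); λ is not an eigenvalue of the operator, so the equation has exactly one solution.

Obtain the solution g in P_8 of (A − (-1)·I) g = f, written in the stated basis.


write g with unknown coordinates in the stated basis and equate coefficients in (A − (-1)·I) g = f
solving from the highest basis element down gives g = -(3/5)x^3 - (7/8)x
check: A g = -(27/5)x^3 - (7/8)x
so A g − (-1)·g = -6x^3 - (7/4)x = f ✓

g(x) = -(3/5)x^3 - (7/8)x


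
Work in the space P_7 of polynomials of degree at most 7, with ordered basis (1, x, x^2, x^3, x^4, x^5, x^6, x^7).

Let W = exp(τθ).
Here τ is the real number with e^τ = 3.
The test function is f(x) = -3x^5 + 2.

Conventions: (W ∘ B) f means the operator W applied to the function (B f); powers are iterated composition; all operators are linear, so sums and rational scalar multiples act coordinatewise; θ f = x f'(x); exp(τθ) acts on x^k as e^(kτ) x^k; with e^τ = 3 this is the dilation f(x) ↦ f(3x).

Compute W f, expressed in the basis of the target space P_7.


the image equals g(x) = -729x^5 + 2

exp(τθ) x^k = e^(kτ) x^k; with e^τ = 3 this sends x^k to 3^k x^k
x^5 ↦ 243 x^5
applying this coordinatewise to f: exp(τθ) f = -729x^5 + 2


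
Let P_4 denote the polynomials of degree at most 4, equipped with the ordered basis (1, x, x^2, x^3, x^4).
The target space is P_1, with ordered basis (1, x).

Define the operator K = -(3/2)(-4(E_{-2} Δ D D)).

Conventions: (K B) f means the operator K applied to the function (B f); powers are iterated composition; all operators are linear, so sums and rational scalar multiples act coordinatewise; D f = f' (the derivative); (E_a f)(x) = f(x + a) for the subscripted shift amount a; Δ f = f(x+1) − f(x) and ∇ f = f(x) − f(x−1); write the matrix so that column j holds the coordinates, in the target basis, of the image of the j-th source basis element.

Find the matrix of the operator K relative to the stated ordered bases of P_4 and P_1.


the matrix is [[0, 0, 0, 36, -216]; [0, 0, 0, 0, 144]] (rows listed top to bottom)

image of 1: 0
image of x: 0
image of x^2: 0
image of x^3: 36
image of x^4: 144x - 216
each image's coordinates form column j of the matrix


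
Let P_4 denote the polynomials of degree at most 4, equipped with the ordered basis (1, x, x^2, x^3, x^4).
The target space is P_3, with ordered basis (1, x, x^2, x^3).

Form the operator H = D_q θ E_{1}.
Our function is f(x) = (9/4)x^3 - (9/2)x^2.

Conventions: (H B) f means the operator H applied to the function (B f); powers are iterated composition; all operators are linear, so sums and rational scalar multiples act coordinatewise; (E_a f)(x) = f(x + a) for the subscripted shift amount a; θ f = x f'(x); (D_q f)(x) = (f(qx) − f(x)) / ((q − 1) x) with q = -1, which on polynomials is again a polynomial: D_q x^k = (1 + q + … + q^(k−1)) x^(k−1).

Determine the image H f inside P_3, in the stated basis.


the image equals g(x) = (27/4)x^2 - 9/4

E_{1} f = (9/4)x^3 + (9/4)x^2 - (9/4)x - 9/4
θ E_{1} f = (27/4)x^3 + (9/2)x^2 - (9/4)x
D_q θ E_{1} f = (27/4)x^2 - 9/4


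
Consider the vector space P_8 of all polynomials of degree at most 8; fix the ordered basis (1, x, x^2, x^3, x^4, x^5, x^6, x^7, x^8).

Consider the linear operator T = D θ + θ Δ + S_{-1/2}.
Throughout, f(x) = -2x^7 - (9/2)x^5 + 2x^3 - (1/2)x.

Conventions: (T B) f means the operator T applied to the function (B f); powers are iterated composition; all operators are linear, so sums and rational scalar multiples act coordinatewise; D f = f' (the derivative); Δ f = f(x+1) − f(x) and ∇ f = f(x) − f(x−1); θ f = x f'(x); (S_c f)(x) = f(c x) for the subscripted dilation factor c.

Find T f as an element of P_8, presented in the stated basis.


θ f = -14x^7 - (45/2)x^5 + 6x^3 - (1/2)x
D θ f = -98x^6 - (225/2)x^4 + 18x^2 - 1/2
Δ f = -14x^6 - 42x^5 - (185/2)x^4 - 115x^3 - 81x^2 - (61/2)x - 5
θ Δ f = -84x^6 - 210x^5 - 370x^4 - 345x^3 - 162x^2 - (61/2)x
S_{-1/2} f = (1/64)x^7 + (9/64)x^5 - (1/4)x^3 + (1/4)x
(D θ + θ Δ + S_{-1/2}) f = (1/64)x^7 - 182x^6 - (13431/64)x^5 - (965/2)x^4 - (1381/4)x^3 - 144x^2 - (121/4)x - 1/2

the result is g(x) = (1/64)x^7 - 182x^6 - (13431/64)x^5 - (965/2)x^4 - (1381/4)x^3 - 144x^2 - (121/4)x - 1/2


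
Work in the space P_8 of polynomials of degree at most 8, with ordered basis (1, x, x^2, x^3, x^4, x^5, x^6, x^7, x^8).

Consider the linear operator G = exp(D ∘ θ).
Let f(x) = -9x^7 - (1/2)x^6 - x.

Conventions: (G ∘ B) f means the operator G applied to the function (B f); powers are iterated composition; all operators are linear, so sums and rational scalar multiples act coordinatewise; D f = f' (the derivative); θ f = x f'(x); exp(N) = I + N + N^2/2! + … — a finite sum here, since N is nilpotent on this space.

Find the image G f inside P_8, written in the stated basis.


order-1 term: -441x^6 - 18x^5 - 1
order-2 term: -7938x^5 - 225x^4
order-3 term: -66150x^4 - 1200x^3
order-4 term: -264600x^3 - 2700x^2
order-5 term: -476280x^2 - 2160x
order-6 term: -317520x - 360
order-7 term: -45360
the series for exp(D ∘ θ) f terminates at order 7
exp(D ∘ θ) f = -9x^7 - (883/2)x^6 - 7956x^5 - 66375x^4 - 265800x^3 - 478980x^2 - 319681x - 45721

g(x) = -9x^7 - (883/2)x^6 - 7956x^5 - 66375x^4 - 265800x^3 - 478980x^2 - 319681x - 45721


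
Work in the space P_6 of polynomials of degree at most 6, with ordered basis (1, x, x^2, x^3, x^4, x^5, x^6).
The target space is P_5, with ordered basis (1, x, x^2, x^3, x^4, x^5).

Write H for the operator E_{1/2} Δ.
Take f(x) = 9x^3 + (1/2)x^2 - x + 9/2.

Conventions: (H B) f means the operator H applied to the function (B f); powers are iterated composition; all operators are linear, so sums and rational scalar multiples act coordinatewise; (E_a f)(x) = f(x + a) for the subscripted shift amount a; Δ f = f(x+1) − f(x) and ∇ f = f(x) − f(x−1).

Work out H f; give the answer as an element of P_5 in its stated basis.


g(x) = 27x^2 + 55x + 117/4

Δ f = 27x^2 + 28x + 17/2
E_{1/2} Δ f = 27x^2 + 55x + 117/4


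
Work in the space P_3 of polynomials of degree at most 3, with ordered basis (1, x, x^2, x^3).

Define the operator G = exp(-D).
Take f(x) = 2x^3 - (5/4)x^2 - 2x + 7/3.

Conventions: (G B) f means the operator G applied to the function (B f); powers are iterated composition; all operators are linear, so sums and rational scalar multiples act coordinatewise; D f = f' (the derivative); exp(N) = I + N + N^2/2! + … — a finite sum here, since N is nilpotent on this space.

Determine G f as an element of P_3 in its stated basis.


order-1 term: -6x^2 + (5/2)x + 2
order-2 term: 6x - 5/4
order-3 term: -2
the series for exp(-D) f terminates at order 3
exp(-D) f = 2x^3 - (29/4)x^2 + (13/2)x + 13/12

the image equals g(x) = 2x^3 - (29/4)x^2 + (13/2)x + 13/12


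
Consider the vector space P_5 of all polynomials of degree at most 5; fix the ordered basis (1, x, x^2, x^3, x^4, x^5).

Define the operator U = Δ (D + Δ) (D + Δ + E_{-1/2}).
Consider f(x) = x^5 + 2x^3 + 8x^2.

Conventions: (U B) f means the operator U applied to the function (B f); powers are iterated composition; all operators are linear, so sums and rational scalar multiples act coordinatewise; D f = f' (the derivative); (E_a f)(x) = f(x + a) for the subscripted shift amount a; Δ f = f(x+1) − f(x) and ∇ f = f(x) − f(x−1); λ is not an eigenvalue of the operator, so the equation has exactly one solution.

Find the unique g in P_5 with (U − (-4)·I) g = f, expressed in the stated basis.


the image equals g(x) = (1/4)x^5 - 2x^3 - (119/8)x^2 - (207/8)x + 273/32

write g with unknown coordinates in the stated basis and equate coefficients in (U − (-4)·I) g = f
solving from the highest basis element down gives g = (1/4)x^5 - 2x^3 - (119/8)x^2 - (207/8)x + 273/32
check: U g = 10x^3 + (135/2)x^2 + (207/2)x - 273/8
so U g − (-4)·g = x^5 + 2x^3 + 8x^2 = f ✓


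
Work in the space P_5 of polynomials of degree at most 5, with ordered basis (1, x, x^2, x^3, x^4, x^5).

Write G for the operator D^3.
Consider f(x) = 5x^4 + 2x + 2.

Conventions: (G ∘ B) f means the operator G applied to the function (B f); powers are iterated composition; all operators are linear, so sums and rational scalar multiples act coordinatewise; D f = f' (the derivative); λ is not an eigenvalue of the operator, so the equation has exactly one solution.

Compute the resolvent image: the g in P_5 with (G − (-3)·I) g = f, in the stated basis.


the result is g(x) = (5/3)x^4 - (38/3)x + 2/3

write g with unknown coordinates in the stated basis and equate coefficients in (G − (-3)·I) g = f
solving from the highest basis element down gives g = (5/3)x^4 - (38/3)x + 2/3
check: G g = 40x
so G g − (-3)·g = 5x^4 + 2x + 2 = f ✓


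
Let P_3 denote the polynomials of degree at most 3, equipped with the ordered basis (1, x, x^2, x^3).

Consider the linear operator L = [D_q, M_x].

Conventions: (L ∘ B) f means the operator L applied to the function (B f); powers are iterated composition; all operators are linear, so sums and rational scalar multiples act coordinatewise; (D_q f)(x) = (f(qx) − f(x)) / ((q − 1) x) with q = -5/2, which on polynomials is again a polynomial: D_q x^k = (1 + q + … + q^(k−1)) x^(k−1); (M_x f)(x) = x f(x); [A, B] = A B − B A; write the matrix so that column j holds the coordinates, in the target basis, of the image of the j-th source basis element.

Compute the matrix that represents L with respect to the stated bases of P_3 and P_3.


the matrix is [[1, 0, 0, 0]; [0, -5/2, 0, 0]; [0, 0, 25/4, 0]; [0, 0, 0, -125/8]] (rows listed top to bottom)

image of 1: 1
image of x: -(5/2)x
image of x^2: (25/4)x^2
image of x^3: -(125/8)x^3
each image's coordinates form column j of the matrix


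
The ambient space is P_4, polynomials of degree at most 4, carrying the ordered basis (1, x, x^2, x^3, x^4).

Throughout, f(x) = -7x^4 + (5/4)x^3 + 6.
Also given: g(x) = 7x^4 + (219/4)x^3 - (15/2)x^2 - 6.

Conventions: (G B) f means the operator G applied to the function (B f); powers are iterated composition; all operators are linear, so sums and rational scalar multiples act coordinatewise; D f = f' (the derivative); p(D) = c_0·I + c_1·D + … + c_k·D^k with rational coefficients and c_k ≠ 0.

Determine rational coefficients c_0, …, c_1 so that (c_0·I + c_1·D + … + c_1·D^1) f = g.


D^0 f = -7x^4 + (5/4)x^3 + 6
D^1 f = -28x^3 + (15/4)x^2
matching coefficients of g against c_0 f + c_1 Df + … from the top degree down determines the c_i
solution: c_0 = -1, c_1 = -2

c_0 = -1, c_1 = -2


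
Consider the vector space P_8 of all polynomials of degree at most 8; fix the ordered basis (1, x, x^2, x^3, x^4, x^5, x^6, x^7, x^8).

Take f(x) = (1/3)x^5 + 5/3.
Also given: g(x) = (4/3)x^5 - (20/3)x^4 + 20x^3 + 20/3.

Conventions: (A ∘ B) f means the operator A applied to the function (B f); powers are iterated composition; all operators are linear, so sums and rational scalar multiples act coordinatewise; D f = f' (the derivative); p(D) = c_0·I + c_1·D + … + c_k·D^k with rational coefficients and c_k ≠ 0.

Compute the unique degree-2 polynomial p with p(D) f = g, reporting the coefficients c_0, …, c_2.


c_0 = 4, c_1 = -4, c_2 = 3

D^0 f = (1/3)x^5 + 5/3
D^1 f = (5/3)x^4
D^2 f = (20/3)x^3
matching coefficients of g against c_0 f + c_1 Df + … from the top degree down determines the c_i
solution: c_0 = 4, c_1 = -4, c_2 = 3


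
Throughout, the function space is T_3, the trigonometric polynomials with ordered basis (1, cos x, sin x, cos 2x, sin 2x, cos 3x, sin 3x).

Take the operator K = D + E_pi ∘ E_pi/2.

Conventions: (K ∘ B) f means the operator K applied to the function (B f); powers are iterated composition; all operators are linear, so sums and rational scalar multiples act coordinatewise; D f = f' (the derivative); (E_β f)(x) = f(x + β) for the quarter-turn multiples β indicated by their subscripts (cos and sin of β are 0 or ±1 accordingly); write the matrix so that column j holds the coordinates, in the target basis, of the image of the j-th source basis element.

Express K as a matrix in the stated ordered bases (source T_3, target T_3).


image of 1: 1
image of cos x: 0
image of sin x: 0
image of cos 2x: -cos 2x - 2sin 2x
image of sin 2x: 2cos 2x - sin 2x
image of cos 3x: -4sin 3x
image of sin 3x: 4cos 3x
each image's coordinates form column j of the matrix

the matrix is [[1, 0, 0, 0, 0, 0, 0]; [0, 0, 0, 0, 0, 0, 0]; [0, 0, 0, 0, 0, 0, 0]; [0, 0, 0, -1, 2, 0, 0]; [0, 0, 0, -2, -1, 0, 0]; [0, 0, 0, 0, 0, 0, 4]; [0, 0, 0, 0, 0, -4, 0]] (rows listed top to bottom)


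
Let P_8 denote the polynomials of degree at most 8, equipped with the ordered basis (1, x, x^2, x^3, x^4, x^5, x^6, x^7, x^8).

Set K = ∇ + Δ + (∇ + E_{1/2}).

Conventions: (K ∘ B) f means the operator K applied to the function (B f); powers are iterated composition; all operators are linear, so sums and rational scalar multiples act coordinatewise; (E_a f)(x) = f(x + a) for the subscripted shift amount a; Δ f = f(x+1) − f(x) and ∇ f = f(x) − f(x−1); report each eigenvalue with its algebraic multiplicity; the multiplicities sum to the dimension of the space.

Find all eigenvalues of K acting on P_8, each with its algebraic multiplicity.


λ = 1 (multiplicity 9)

image of 1: 1
image of x: x + 7/2
image of x^2: x^2 + 7x - 3/4
image of x^3: x^3 + (21/2)x^2 - (9/4)x + 25/8
image of x^4: x^4 + 14x^3 - (9/2)x^2 + (25/2)x - 15/16
image of x^5: x^5 + (35/2)x^4 - (15/2)x^3 + (125/4)x^2 - (75/16)x + 97/32
image of x^6: x^6 + 21x^5 - (45/4)x^4 + (125/2)x^3 - (225/16)x^2 + (291/16)x - 63/64
image of x^7: x^7 + (49/2)x^6 - (63/4)x^5 + (875/8)x^4 - (525/16)x^3 + (2037/32)x^2 - (441/64)x + 385/128
image of x^8: x^8 + 28x^7 - 21x^6 + 175x^5 - (525/8)x^4 + (679/4)x^3 - (441/16)x^2 + (385/16)x - 255/256
the matrix is upper triangular; its diagonal is (1, 1, 1, 1, 1, 1, 1, 1, 1)
for a triangular matrix the eigenvalues are the diagonal entries, with algebraic multiplicity their repetition count


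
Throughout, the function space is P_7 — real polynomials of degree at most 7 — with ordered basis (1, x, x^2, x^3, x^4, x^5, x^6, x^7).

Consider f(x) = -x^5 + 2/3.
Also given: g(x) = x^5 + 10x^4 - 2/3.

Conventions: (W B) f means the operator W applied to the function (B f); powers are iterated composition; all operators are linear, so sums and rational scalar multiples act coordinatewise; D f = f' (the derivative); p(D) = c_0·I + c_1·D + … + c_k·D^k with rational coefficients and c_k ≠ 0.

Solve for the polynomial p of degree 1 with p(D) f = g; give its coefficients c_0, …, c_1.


c_0 = -1, c_1 = -2

D^0 f = -x^5 + 2/3
D^1 f = -5x^4
matching coefficients of g against c_0 f + c_1 Df + … from the top degree down determines the c_i
solution: c_0 = -1, c_1 = -2


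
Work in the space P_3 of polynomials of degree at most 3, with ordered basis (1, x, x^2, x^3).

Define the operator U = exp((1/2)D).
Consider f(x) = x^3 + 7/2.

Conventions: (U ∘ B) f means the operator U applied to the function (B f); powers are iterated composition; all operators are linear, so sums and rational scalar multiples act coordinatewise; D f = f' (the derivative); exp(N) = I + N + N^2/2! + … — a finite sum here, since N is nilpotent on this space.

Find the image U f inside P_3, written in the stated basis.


order-1 term: (3/2)x^2
order-2 term: (3/4)x
order-3 term: 1/8
the series for exp((1/2)D) f terminates at order 3
exp((1/2)D) f = x^3 + (3/2)x^2 + (3/4)x + 29/8

the image equals g(x) = x^3 + (3/2)x^2 + (3/4)x + 29/8


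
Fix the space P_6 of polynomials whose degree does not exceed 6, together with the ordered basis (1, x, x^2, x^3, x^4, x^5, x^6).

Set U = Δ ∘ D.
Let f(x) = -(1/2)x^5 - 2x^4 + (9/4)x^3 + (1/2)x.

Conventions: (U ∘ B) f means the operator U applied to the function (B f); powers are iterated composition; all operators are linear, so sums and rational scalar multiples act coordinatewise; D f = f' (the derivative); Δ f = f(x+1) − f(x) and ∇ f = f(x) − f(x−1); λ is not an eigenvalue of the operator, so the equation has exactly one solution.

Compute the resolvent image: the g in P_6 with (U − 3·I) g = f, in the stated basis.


write g with unknown coordinates in the stated basis and equate coefficients in (U − 3·I) g = f
solving from the highest basis element down gives g = (1/6)x^5 + (2/3)x^4 + (13/36)x^3 + (13/3)x^2 + (13/3)x + 53/12
check: U g = (10/3)x^3 + 13x^2 + (27/2)x + 53/4
so U g − 3·g = -(1/2)x^5 - 2x^4 + (9/4)x^3 + (1/2)x = f ✓

g(x) = (1/6)x^5 + (2/3)x^4 + (13/36)x^3 + (13/3)x^2 + (13/3)x + 53/12


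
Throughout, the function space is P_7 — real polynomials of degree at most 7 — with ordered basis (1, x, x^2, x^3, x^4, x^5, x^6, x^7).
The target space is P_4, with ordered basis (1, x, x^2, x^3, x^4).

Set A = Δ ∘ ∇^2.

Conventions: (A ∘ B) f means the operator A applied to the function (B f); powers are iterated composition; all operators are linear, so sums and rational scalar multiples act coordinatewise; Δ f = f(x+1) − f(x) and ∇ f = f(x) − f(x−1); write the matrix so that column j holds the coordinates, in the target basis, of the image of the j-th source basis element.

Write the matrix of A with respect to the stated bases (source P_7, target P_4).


the matrix is [[0, 0, 0, 6, -12, 30, -60, 126]; [0, 0, 0, 0, 24, -60, 180, -420]; [0, 0, 0, 0, 0, 60, -180, 630]; [0, 0, 0, 0, 0, 0, 120, -420]; [0, 0, 0, 0, 0, 0, 0, 210]] (rows listed top to bottom)

image of 1: 0
image of x: 0
image of x^2: 0
image of x^3: 6
image of x^4: 24x - 12
image of x^5: 60x^2 - 60x + 30
image of x^6: 120x^3 - 180x^2 + 180x - 60
image of x^7: 210x^4 - 420x^3 + 630x^2 - 420x + 126
each image's coordinates form column j of the matrix


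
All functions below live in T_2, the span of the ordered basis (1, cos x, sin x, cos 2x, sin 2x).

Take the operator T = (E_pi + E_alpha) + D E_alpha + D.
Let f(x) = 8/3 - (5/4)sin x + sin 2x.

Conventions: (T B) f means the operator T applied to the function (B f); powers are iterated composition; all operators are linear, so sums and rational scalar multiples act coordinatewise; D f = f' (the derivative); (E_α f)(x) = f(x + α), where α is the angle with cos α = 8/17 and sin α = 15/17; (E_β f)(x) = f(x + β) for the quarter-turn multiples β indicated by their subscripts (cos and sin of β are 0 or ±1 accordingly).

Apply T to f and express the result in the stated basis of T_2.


E_pi f = 8/3 + (5/4)sin x + sin 2x
E_alpha f = 8/3 - (75/68)cos x - (10/17)sin x + (240/289)cos 2x - (161/289)sin 2x
(E_pi + E_alpha) f = 16/3 - (75/68)cos x + (45/68)sin x + (240/289)cos 2x + (128/289)sin 2x
E_alpha f = 8/3 - (75/68)cos x - (10/17)sin x + (240/289)cos 2x - (161/289)sin 2x
D E_alpha f = -(10/17)cos x + (75/68)sin x - (322/289)cos 2x - (480/289)sin 2x
D f = -(5/4)cos x + 2cos 2x
((E_pi + E_alpha) + D E_alpha + D) f = 16/3 - (50/17)cos x + (30/17)sin x + (496/289)cos 2x - (352/289)sin 2x

the image equals g(x) = 16/3 - (50/17)cos x + (30/17)sin x + (496/289)cos 2x - (352/289)sin 2x


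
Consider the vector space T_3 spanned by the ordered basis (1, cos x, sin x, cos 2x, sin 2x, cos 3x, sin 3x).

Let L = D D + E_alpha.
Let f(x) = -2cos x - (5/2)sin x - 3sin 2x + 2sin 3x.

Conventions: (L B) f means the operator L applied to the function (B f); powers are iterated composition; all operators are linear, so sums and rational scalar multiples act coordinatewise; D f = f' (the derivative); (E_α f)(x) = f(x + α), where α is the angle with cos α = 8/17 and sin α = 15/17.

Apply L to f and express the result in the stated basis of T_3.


D f = -(5/2)cos x + 2sin x - 6cos 2x + 6cos 3x
D D f = 2cos x + (5/2)sin x + 12sin 2x - 18sin 3x
E_alpha f = -(107/34)cos x + (10/17)sin x - (720/289)cos 2x + (483/289)sin 2x - (990/4913)cos 3x - (9776/4913)sin 3x
(D D + E_alpha) f = -(39/34)cos x + (105/34)sin x - (720/289)cos 2x + (3951/289)sin 2x - (990/4913)cos 3x - (98210/4913)sin 3x

g(x) = -(39/34)cos x + (105/34)sin x - (720/289)cos 2x + (3951/289)sin 2x - (990/4913)cos 3x - (98210/4913)sin 3x


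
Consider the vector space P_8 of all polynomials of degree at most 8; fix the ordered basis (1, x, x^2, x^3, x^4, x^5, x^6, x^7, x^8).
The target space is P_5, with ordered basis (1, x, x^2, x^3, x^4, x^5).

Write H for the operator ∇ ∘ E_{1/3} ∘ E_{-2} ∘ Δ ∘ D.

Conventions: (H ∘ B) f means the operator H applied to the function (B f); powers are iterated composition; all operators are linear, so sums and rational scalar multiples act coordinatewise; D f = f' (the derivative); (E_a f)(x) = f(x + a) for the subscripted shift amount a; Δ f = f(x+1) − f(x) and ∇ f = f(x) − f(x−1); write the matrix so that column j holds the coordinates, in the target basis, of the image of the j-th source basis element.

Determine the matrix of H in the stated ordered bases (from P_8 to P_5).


image of 1: 0
image of x: 0
image of x^2: 0
image of x^3: 6
image of x^4: 24x - 40
image of x^5: 60x^2 - 200x + 530/3
image of x^6: 120x^3 - 600x^2 + 1060x - 5900/9
image of x^7: 210x^4 - 1400x^3 + 3710x^2 - (41300/9)x + 59878/27
image of x^8: 336x^5 - 2800x^4 + (29680/3)x^3 - (165200/9)x^2 + (479024/27)x - 575120/81
each image's coordinates form column j of the matrix

the matrix is [[0, 0, 0, 6, -40, 530/3, -5900/9, 59878/27, -575120/81]; [0, 0, 0, 0, 24, -200, 1060, -41300/9, 479024/27]; [0, 0, 0, 0, 0, 60, -600, 3710, -165200/9]; [0, 0, 0, 0, 0, 0, 120, -1400, 29680/3]; [0, 0, 0, 0, 0, 0, 0, 210, -2800]; [0, 0, 0, 0, 0, 0, 0, 0, 336]] (rows listed top to bottom)


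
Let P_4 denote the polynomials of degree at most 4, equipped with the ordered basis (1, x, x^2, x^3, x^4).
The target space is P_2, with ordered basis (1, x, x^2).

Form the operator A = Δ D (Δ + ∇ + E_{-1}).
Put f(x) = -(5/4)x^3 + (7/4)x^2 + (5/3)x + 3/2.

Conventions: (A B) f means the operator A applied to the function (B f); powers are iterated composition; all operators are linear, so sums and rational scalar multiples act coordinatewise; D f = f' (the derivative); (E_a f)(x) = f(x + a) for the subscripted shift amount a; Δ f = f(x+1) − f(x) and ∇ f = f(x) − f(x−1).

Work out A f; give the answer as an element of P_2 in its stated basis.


the image equals g(x) = -(15/2)x - 31/4

Δ f = -(15/4)x^2 - (1/4)x + 13/6
∇ f = -(15/4)x^2 + (29/4)x - 4/3
E_{-1} f = -(5/4)x^3 + (11/2)x^2 - (67/12)x + 17/6
(Δ + ∇ + E_{-1}) f = -(5/4)x^3 - 2x^2 + (17/12)x + 11/3
D (Δ + ∇ + E_{-1}) f = -(15/4)x^2 - 4x + 17/12
Δ D (Δ + ∇ + E_{-1}) f = -(15/2)x - 31/4


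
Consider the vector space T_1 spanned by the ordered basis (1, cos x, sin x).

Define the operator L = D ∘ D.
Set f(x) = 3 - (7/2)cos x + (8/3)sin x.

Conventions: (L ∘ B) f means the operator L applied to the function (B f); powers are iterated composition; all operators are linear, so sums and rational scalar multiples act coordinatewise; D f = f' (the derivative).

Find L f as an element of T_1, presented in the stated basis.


the result is g(x) = (7/2)cos x - (8/3)sin x

D f = (8/3)cos x + (7/2)sin x
D D f = (7/2)cos x - (8/3)sin x


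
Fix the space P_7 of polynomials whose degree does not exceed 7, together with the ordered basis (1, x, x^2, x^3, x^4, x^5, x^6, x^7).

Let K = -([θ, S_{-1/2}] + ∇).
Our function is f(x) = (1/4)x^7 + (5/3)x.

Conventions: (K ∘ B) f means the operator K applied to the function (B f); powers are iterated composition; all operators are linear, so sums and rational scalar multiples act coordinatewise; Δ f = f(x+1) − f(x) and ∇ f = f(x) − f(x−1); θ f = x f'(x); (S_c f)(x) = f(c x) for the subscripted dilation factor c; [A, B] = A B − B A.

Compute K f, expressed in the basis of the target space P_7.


S_{-1/2} f = -(1/512)x^7 - (5/6)x
θ S_{-1/2} f = -(7/512)x^7 - (5/6)x
θ f = (7/4)x^7 + (5/3)x
S_{-1/2} θ f = -(7/512)x^7 - (5/6)x
[θ, S_{-1/2}] f = 0
∇ f = (7/4)x^6 - (21/4)x^5 + (35/4)x^4 - (35/4)x^3 + (21/4)x^2 - (7/4)x + 23/12
([θ, S_{-1/2}] + ∇) f = (7/4)x^6 - (21/4)x^5 + (35/4)x^4 - (35/4)x^3 + (21/4)x^2 - (7/4)x + 23/12
(-([θ, S_{-1/2}] + ∇)) f = -(7/4)x^6 + (21/4)x^5 - (35/4)x^4 + (35/4)x^3 - (21/4)x^2 + (7/4)x - 23/12

the image equals g(x) = -(7/4)x^6 + (21/4)x^5 - (35/4)x^4 + (35/4)x^3 - (21/4)x^2 + (7/4)x - 23/12


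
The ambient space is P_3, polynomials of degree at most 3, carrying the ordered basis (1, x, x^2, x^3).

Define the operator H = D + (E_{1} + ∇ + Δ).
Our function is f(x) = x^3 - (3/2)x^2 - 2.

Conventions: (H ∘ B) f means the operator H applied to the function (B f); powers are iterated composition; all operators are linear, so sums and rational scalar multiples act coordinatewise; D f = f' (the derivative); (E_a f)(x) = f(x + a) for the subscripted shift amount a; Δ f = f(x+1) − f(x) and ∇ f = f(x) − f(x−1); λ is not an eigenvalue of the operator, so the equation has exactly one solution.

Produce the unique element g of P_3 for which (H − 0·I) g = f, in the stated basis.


the result is g(x) = x^3 - (27/2)x^2 + 105x - 823/2

write g with unknown coordinates in the stated basis and equate coefficients in (H − 0·I) g = f
solving from the highest basis element down gives g = x^3 - (27/2)x^2 + 105x - 823/2
check: H g = x^3 - (3/2)x^2 - 2
so H g − 0·g = x^3 - (3/2)x^2 - 2 = f ✓


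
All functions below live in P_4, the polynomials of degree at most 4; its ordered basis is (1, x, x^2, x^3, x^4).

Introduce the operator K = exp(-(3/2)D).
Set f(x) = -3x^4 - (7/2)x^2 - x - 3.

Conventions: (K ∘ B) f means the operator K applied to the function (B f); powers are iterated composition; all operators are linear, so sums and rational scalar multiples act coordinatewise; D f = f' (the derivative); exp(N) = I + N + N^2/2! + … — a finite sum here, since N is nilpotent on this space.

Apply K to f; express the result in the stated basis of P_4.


g(x) = -3x^4 + 18x^3 - 44x^2 + 50x - 393/16

order-1 term: 18x^3 + (21/2)x + 3/2
order-2 term: -(81/2)x^2 - 63/8
order-3 term: (81/2)x
order-4 term: -243/16
the series for exp(-(3/2)D) f terminates at order 4
exp(-(3/2)D) f = -3x^4 + 18x^3 - 44x^2 + 50x - 393/16


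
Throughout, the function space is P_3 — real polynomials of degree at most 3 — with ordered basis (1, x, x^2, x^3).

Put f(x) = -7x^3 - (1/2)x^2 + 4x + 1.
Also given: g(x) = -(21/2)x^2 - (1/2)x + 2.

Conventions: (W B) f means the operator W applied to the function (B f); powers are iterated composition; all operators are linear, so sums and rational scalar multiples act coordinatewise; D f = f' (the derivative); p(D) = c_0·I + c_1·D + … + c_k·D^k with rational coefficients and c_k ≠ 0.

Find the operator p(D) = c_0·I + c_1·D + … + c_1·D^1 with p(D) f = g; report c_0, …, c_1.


D^0 f = -7x^3 - (1/2)x^2 + 4x + 1
D^1 f = -21x^2 - x + 4
matching coefficients of g against c_0 f + c_1 Df + … from the top degree down determines the c_i
solution: c_0 = 0, c_1 = 1/2

c_0 = 0, c_1 = 1/2


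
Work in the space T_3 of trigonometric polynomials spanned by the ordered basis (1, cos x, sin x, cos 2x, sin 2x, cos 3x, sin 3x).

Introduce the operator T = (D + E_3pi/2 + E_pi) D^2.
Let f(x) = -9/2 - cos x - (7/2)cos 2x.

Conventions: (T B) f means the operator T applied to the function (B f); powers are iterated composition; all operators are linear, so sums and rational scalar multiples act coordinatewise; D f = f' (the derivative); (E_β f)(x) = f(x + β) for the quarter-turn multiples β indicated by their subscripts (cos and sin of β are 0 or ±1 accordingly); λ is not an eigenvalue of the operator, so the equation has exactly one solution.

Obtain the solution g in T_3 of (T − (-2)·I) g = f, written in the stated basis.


write g with unknown coordinates in the stated basis and equate coefficients in (T − (-2)·I) g = f
solving from the highest basis element down gives g = -9/4 - (1/3)cos x - (7/68)cos 2x + (7/17)sin 2x
check: T g = -(1/3)cos x - (56/17)cos 2x - (14/17)sin 2x
so T g − (-2)·g = -9/2 - cos x - (7/2)cos 2x = f ✓

g(x) = -9/4 - (1/3)cos x - (7/68)cos 2x + (7/17)sin 2x


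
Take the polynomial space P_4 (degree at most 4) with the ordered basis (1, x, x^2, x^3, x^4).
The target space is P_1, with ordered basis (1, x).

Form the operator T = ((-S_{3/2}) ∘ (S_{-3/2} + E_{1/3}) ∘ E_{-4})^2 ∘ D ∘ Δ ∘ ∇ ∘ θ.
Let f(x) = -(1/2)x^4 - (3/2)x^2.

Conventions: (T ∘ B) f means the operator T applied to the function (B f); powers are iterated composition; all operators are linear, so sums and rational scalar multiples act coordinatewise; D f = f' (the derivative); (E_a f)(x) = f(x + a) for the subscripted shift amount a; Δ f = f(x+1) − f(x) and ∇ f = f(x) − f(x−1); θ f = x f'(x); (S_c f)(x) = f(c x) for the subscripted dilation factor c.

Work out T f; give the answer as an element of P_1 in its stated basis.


θ f = -2x^4 - 3x^2
∇ θ f = -8x^3 + 12x^2 - 14x + 5
Δ ∇ θ f = -24x^2 - 10
D (Δ ∘ ∇) θ f = -48x
E_{-4} (D ∘ Δ ∘ ∇ ∘ θ) f = -48x + 192
S_{-3/2} E_{-4} (D ∘ Δ ∘ ∇ ∘ θ) f = 72x + 192
E_{1/3} E_{-4} (D ∘ Δ ∘ ∇ ∘ θ) f = -48x + 176
(S_{-3/2} + E_{1/3}) E_{-4} (D ∘ Δ ∘ ∇ ∘ θ) f = 24x + 368
S_{3/2} (S_{-3/2} + E_{1/3}) E_{-4} (D ∘ Δ ∘ ∇ ∘ θ) f = 36x + 368
(-S_{3/2}) (S_{-3/2} + E_{1/3}) E_{-4} (D ∘ Δ ∘ ∇ ∘ θ) f = -36x - 368
E_{-4} ((-S_{3/2}) ∘ (S_{-3/2} + E_{1/3}) ∘ E_{-4}) (D ∘ Δ ∘ ∇ ∘ θ) f = -36x - 224
S_{-3/2} E_{-4} ((-S_{3/2}) ∘ (S_{-3/2} + E_{1/3}) ∘ E_{-4}) (D ∘ Δ ∘ ∇ ∘ θ) f = 54x - 224
E_{1/3} E_{-4} ((-S_{3/2}) ∘ (S_{-3/2} + E_{1/3}) ∘ E_{-4}) (D ∘ Δ ∘ ∇ ∘ θ) f = -36x - 236
(S_{-3/2} + E_{1/3}) E_{-4} ((-S_{3/2}) ∘ (S_{-3/2} + E_{1/3}) ∘ E_{-4}) (D ∘ Δ ∘ ∇ ∘ θ) f = 18x - 460
S_{3/2} (S_{-3/2} + E_{1/3}) E_{-4} ((-S_{3/2}) ∘ (S_{-3/2} + E_{1/3}) ∘ E_{-4}) (D ∘ Δ ∘ ∇ ∘ θ) f = 27x - 460
(-S_{3/2}) (S_{-3/2} + E_{1/3}) E_{-4} ((-S_{3/2}) ∘ (S_{-3/2} + E_{1/3}) ∘ E_{-4}) (D ∘ Δ ∘ ∇ ∘ θ) f = -27x + 460

the image equals g(x) = -27x + 460


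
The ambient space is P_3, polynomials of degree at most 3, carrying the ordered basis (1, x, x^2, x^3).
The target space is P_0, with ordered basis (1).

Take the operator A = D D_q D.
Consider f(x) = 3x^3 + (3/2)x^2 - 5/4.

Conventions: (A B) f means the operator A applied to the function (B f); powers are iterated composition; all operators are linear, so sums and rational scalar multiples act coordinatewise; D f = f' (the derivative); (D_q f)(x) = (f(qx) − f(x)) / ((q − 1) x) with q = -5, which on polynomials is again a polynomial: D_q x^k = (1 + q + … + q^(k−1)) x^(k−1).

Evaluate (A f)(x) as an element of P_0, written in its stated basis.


the result is g(x) = -36

D f = 9x^2 + 3x
D_q D f = -36x + 3
D D_q D f = -36


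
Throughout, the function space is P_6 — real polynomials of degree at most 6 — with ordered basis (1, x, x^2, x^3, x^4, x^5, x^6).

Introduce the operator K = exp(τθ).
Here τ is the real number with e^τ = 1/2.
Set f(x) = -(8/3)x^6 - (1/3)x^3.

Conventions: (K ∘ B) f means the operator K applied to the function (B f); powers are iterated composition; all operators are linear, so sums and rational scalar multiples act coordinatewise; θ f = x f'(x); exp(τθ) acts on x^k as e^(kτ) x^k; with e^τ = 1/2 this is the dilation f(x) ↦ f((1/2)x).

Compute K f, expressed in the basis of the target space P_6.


exp(τθ) x^k = e^(kτ) x^k; with e^τ = 1/2 this sends x^k to (1/2)^k x^k
x^3 ↦ 1/8 x^3
x^6 ↦ 1/64 x^6
applying this coordinatewise to f: exp(τθ) f = -(1/24)x^6 - (1/24)x^3

the result is g(x) = -(1/24)x^6 - (1/24)x^3


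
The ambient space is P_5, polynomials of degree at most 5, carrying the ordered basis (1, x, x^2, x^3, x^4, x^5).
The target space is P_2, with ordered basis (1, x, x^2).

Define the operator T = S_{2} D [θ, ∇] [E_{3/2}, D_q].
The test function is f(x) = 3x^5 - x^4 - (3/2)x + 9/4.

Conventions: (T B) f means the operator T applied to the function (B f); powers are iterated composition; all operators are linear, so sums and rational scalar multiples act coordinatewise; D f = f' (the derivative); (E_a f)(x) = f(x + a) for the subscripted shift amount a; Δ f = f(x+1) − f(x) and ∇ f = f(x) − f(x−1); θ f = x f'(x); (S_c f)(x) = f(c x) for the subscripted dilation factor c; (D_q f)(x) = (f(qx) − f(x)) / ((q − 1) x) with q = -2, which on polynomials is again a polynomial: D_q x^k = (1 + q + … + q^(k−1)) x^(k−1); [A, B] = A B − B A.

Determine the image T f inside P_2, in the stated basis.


D_q f = 33x^4 + 5x^3 - 3/2
E_{3/2} D_q f = 33x^4 + 203x^3 + 468x^2 + (1917/4)x + 2919/16
E_{3/2} f = 3x^5 + (43/2)x^4 + (123/2)x^3 + (351/4)x^2 + (975/16)x + 567/32
D_q E_{3/2} f = 33x^4 - (215/2)x^3 + (369/2)x^2 - (351/4)x + 975/16
[E_{3/2}, D_q] f = (621/2)x^3 + (567/2)x^2 + 567x + 243/2
∇ [E_{3/2}, D_q] f = (1863/2)x^2 - (729/2)x + 594
θ ∇ [E_{3/2}, D_q] f = 1863x^2 - (729/2)x
θ [E_{3/2}, D_q] f = (1863/2)x^3 + 567x^2 + 567x
∇ θ [E_{3/2}, D_q] f = (5589/2)x^2 - (3321/2)x + 1863/2
[θ, ∇] [E_{3/2}, D_q] f = -(1863/2)x^2 + 1296x - 1863/2
D [θ, ∇] [E_{3/2}, D_q] f = -1863x + 1296
S_{2} D [θ, ∇] [E_{3/2}, D_q] f = -3726x + 1296

g(x) = -3726x + 1296
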